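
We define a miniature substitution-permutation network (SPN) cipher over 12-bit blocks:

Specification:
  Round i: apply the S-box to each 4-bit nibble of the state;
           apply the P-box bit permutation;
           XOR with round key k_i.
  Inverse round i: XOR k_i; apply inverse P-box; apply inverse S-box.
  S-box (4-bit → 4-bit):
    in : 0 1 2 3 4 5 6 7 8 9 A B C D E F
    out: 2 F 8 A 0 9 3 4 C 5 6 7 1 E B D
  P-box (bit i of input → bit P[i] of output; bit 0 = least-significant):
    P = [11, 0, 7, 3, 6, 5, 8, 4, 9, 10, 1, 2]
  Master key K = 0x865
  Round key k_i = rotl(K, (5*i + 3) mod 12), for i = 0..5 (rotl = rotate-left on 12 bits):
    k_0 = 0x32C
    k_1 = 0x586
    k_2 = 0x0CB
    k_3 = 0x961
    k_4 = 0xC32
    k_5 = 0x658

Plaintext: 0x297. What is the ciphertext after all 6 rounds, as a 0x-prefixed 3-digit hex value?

s_0 = plaintext = 0x297
s_1 = Round(s_0, k_0) = 0x2E8
s_2 = Round(s_1, k_1) = 0x57A
s_3 = Round(s_2, k_2) = 0x34E
s_4 = Round(s_3, k_3) = 0x56C
s_5 = Round(s_4, k_4) = 0x656
s_6 = Round(s_5, k_5) = 0x809

0x809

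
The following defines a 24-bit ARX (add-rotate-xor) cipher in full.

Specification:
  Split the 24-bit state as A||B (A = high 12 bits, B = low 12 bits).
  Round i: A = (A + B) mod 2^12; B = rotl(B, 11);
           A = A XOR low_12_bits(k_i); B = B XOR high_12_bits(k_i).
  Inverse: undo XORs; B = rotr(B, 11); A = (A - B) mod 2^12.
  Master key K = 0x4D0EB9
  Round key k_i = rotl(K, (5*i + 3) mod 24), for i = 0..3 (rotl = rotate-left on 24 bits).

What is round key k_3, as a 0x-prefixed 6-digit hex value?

K = 0x4D0EB9
k_0 = rotl(K, (5*0+3) mod 24) = rotl(K, 3) = 0x6875CA
k_1 = rotl(K, (5*1+3) mod 24) = rotl(K, 8) = 0x0EB94D
k_2 = rotl(K, (5*2+3) mod 24) = rotl(K, 13) = 0xD729A1
k_3 = rotl(K, (5*3+3) mod 24) = rotl(K, 18) = 0xE5343A

0xE5343A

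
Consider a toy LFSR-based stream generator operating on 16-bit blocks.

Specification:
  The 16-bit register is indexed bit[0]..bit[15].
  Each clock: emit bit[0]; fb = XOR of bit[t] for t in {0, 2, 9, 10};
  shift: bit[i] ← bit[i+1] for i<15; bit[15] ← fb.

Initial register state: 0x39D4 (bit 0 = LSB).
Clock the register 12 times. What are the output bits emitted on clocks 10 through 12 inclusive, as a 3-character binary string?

reg_0 = 0x39D4
clock 1: out=0, reg = 0x9CEA
clock 2: out=0, reg = 0xCE75
clock 3: out=1, reg = 0x673A
clock 4: out=0, reg = 0x339D
clock 5: out=1, reg = 0x99CE
clock 6: out=0, reg = 0xCCE7
clock 7: out=1, reg = 0xE673
clock 8: out=1, reg = 0xF339
clock 9: out=1, reg = 0x799C
clock 10: out=0, reg = 0xBCCE
clock 11: out=0, reg = 0x5E67
clock 12: out=1, reg = 0x2F33

001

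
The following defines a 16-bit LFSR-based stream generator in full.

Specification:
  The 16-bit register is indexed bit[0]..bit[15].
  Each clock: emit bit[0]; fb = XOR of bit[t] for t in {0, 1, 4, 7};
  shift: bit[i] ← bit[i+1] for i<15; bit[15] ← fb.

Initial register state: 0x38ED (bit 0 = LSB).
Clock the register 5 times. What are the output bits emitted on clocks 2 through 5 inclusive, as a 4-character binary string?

reg_0 = 0x38ED
clock 1: out=1, reg = 0x1C76
clock 2: out=0, reg = 0x0E3B
clock 3: out=1, reg = 0x871D
clock 4: out=1, reg = 0x438E
clock 5: out=0, reg = 0x21C7

0110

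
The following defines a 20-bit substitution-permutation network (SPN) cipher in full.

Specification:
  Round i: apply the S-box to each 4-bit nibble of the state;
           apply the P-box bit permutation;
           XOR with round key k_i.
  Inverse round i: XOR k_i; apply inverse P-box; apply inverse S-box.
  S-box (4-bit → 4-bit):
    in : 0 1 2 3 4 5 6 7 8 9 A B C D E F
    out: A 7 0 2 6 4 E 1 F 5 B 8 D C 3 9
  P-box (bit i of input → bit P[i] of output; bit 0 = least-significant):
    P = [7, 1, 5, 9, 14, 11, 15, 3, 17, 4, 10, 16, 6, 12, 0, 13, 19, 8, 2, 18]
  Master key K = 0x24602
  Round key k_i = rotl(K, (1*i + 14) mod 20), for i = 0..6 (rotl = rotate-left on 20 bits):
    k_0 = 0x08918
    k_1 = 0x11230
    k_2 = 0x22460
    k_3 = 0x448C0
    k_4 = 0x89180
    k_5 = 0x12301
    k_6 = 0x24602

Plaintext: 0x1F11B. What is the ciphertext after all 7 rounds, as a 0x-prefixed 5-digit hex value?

0xC78DA

s_0 = plaintext = 0x1F11B
s_1 = Round(s_0, k_0) = 0xA664C
s_2 = Round(s_1, k_1) = 0xCAD81
s_3 = Round(s_2, k_2) = 0xFD88E
s_4 = Round(s_3, k_3) = 0xBA45B
s_5 = Round(s_4, k_4) = 0xC27D0
s_6 = Round(s_5, k_5) = 0xFA10F
s_7 = Round(s_6, k_6) = 0xC78DA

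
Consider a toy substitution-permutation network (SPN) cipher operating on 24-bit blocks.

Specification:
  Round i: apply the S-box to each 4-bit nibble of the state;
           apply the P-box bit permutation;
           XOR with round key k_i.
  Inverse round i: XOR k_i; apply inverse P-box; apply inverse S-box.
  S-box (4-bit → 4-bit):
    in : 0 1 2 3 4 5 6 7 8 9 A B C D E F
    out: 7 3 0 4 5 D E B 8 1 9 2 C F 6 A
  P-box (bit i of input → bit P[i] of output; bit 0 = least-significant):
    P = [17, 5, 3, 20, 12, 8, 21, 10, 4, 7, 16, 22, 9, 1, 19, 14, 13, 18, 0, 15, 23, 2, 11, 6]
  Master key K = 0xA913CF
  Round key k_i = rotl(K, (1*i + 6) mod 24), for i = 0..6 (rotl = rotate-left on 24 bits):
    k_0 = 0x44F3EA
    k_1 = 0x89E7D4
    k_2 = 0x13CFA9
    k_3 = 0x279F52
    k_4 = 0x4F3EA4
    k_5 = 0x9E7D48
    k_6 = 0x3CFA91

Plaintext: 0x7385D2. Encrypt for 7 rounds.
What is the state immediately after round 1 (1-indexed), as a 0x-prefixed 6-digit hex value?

0xA5A6BF

s_0 = plaintext = 0x7385D2
s_1 = Round(s_0, k_0) = 0xA5A6BF
s_2 = Round(s_1, k_1) = 0x580435
s_3 = Round(s_2, k_2) = 0xA845F3
s_4 = Round(s_3, k_3) = 0xEE180A
s_5 = Round(s_4, k_4) = 0x3925A3
s_6 = Round(s_5, k_5) = 0xDF4150
s_7 = Round(s_6, k_6) = 0x92646D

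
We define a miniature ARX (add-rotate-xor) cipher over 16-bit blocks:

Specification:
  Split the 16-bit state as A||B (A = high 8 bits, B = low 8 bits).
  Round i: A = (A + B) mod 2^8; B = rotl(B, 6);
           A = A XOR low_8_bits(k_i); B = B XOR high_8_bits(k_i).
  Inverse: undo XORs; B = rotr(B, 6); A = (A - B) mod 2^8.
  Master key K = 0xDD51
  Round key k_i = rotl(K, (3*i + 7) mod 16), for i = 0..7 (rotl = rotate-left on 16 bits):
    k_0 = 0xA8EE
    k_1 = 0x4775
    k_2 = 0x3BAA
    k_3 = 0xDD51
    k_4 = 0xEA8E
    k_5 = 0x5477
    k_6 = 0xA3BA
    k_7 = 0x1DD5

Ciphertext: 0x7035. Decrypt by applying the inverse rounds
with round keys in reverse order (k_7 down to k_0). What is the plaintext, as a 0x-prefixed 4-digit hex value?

s_0 = ciphertext = 0x7035
s_1 = InvRound(s_0, k_7) = 0x05A0
s_2 = InvRound(s_1, k_6) = 0xB30C
s_3 = InvRound(s_2, k_5) = 0x6361
s_4 = InvRound(s_3, k_4) = 0xBF2E
s_5 = InvRound(s_4, k_3) = 0x1FCF
s_6 = InvRound(s_5, k_2) = 0xE2D3
s_7 = InvRound(s_6, k_1) = 0x4552
s_8 = InvRound(s_7, k_0) = 0xC0EB

0xC0EB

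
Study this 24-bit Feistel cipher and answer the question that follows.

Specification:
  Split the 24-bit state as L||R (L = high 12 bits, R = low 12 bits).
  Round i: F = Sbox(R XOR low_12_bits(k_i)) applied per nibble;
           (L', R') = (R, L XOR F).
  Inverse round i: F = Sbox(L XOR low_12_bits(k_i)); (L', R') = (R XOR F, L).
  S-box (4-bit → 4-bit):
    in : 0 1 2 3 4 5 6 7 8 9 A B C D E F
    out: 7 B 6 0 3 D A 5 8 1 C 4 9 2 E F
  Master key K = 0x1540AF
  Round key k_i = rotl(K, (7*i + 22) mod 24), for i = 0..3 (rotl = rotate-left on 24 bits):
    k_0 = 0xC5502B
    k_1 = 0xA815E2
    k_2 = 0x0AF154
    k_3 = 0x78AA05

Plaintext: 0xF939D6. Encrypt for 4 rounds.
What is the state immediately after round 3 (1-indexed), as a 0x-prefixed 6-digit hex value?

s_0 = plaintext = 0xF939D6
s_1 = Round(s_0, k_0) = 0x9D6E61
s_2 = Round(s_1, k_1) = 0xE61D56
s_3 = Round(s_2, k_2) = 0xD56717
s_4 = Round(s_3, k_3) = 0x717FE0

0xD56717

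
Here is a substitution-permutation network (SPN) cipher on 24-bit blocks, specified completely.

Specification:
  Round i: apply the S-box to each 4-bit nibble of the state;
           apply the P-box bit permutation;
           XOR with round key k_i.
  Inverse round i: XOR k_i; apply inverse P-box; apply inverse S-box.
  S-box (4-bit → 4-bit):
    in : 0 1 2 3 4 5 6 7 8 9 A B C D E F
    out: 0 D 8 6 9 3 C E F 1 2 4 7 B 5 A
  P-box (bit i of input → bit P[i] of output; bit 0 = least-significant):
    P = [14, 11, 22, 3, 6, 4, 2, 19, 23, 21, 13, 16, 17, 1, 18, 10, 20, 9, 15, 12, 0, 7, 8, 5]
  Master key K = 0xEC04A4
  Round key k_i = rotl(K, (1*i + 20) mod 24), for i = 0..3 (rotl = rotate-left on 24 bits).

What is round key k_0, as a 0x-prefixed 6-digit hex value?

0x4EC04A

K = 0xEC04A4
k_0 = rotl(K, (1*0+20) mod 24) = rotl(K, 20) = 0x4EC04A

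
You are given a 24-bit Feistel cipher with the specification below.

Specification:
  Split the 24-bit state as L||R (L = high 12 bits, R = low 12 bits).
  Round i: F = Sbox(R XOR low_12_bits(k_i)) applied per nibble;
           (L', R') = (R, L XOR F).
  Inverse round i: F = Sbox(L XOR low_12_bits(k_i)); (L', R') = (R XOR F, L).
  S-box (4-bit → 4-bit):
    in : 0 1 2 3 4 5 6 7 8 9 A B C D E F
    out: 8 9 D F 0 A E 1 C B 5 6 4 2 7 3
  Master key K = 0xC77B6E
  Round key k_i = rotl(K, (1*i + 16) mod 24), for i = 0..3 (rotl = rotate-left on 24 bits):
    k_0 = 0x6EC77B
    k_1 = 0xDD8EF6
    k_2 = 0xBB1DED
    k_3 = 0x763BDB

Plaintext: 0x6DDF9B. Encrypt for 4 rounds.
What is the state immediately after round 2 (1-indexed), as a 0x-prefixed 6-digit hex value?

s_0 = plaintext = 0x6DDF9B
s_1 = Round(s_0, k_0) = 0xF9BAA5
s_2 = Round(s_1, k_1) = 0xAA5F34
s_3 = Round(s_2, k_2) = 0xF3478E
s_4 = Round(s_3, k_3) = 0x78EB9E

0xAA5F34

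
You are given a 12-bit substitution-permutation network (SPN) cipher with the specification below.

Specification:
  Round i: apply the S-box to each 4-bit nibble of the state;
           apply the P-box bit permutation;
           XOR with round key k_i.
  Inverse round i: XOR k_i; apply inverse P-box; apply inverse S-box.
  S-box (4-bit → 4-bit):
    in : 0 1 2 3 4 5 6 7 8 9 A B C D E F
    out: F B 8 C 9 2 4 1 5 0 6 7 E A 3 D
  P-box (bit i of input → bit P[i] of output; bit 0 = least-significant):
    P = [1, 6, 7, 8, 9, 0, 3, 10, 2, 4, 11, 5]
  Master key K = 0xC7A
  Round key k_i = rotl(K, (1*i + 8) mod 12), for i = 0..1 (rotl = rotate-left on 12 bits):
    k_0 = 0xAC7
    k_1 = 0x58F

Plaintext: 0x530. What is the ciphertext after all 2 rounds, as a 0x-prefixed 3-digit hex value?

s_0 = plaintext = 0x530
s_1 = Round(s_0, k_0) = 0xF1D
s_2 = Round(s_1, k_1) = 0xAEA

0xAEA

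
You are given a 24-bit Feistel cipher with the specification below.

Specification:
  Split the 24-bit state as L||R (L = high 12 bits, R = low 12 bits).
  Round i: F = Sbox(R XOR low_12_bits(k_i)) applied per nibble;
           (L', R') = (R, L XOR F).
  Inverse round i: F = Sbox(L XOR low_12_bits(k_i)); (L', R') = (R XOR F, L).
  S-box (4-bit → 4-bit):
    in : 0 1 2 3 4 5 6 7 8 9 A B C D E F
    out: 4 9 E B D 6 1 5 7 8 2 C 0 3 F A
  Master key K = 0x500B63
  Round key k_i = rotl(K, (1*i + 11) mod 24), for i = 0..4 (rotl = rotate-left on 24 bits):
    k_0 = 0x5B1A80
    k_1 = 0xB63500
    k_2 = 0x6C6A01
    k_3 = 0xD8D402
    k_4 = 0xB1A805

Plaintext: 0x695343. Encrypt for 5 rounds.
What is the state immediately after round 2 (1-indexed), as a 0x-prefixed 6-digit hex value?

0xE9EFCC

s_0 = plaintext = 0x695343
s_1 = Round(s_0, k_0) = 0x343E9E
s_2 = Round(s_1, k_1) = 0xE9EFCC
s_3 = Round(s_2, k_2) = 0xFCC89D
s_4 = Round(s_3, k_3) = 0x89DF46
s_5 = Round(s_4, k_4) = 0xF46D46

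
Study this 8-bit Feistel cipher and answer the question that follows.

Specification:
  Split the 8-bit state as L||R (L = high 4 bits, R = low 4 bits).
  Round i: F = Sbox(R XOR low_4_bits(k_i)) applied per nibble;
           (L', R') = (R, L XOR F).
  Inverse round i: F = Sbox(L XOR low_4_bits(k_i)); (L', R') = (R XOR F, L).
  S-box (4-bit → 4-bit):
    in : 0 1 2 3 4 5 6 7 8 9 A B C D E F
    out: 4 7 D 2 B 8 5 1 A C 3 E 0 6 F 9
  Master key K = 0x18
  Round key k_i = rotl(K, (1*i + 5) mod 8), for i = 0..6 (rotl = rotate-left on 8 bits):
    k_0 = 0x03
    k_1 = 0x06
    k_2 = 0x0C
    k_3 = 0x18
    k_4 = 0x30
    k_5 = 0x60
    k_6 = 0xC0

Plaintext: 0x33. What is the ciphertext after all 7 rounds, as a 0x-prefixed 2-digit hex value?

s_0 = plaintext = 0x33
s_1 = Round(s_0, k_0) = 0x37
s_2 = Round(s_1, k_1) = 0x74
s_3 = Round(s_2, k_2) = 0x4D
s_4 = Round(s_3, k_3) = 0xDC
s_5 = Round(s_4, k_4) = 0xCD
s_6 = Round(s_5, k_5) = 0xDA
s_7 = Round(s_6, k_6) = 0xAE

0xAE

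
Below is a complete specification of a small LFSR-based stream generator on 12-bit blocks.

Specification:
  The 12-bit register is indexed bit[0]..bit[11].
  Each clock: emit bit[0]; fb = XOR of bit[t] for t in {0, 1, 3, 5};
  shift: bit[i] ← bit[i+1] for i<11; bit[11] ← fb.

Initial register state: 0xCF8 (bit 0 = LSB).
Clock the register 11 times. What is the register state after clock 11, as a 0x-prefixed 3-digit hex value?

reg_0 = 0xCF8
clock 1: out=0, reg = 0x67C
clock 2: out=0, reg = 0x33E
clock 3: out=0, reg = 0x99F
clock 4: out=1, reg = 0xCCF
clock 5: out=1, reg = 0xE67
clock 6: out=1, reg = 0xF33
clock 7: out=1, reg = 0xF99
clock 8: out=1, reg = 0x7CC
clock 9: out=0, reg = 0xBE6
clock 10: out=0, reg = 0x5F3
clock 11: out=1, reg = 0xAF9

0xAF9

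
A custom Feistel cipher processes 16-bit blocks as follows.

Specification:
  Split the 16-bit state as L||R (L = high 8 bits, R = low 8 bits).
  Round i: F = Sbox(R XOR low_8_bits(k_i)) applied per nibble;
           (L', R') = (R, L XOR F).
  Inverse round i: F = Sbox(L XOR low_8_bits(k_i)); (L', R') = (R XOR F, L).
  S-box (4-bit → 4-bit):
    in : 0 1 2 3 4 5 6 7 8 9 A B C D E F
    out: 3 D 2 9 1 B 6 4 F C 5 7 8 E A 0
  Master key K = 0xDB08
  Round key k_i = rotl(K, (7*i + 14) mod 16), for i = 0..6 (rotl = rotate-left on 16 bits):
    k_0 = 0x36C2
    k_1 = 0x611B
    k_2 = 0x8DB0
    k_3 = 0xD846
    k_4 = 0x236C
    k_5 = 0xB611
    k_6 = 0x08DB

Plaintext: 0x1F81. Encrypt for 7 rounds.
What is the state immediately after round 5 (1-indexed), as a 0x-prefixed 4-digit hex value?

s_0 = plaintext = 0x1F81
s_1 = Round(s_0, k_0) = 0x8106
s_2 = Round(s_1, k_1) = 0x065F
s_3 = Round(s_2, k_2) = 0x5FA6
s_4 = Round(s_3, k_3) = 0xA6FC
s_5 = Round(s_4, k_4) = 0xFC65
s_6 = Round(s_5, k_5) = 0x65BD
s_7 = Round(s_6, k_6) = 0xBD03

0xFC65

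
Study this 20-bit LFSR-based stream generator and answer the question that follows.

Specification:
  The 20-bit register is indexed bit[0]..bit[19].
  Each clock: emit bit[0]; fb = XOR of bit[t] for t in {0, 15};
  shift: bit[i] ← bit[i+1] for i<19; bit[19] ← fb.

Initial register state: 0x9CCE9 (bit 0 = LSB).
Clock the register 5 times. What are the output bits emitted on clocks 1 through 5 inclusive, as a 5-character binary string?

reg_0 = 0x9CCE9
clock 1: out=1, reg = 0x4E674
clock 2: out=0, reg = 0xA733A
clock 3: out=0, reg = 0x5399D
clock 4: out=1, reg = 0xA9CCE
clock 5: out=0, reg = 0xD4E67

10010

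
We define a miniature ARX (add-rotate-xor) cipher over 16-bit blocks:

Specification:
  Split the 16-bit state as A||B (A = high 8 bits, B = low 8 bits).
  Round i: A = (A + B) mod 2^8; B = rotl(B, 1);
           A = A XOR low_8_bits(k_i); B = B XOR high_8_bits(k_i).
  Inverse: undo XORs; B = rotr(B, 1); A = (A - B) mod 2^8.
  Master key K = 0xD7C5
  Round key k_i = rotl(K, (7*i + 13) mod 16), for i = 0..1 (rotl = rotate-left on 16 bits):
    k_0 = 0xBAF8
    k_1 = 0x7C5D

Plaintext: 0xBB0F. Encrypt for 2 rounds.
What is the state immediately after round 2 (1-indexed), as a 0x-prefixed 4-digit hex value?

s_0 = plaintext = 0xBB0F
s_1 = Round(s_0, k_0) = 0x32A4
s_2 = Round(s_1, k_1) = 0x8B35

0x8B35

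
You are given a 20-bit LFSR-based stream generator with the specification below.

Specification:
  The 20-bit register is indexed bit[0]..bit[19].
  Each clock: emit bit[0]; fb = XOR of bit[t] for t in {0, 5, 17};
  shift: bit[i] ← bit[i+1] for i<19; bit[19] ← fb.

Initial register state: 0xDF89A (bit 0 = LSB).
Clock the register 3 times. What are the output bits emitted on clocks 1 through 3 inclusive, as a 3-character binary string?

reg_0 = 0xDF89A
clock 1: out=0, reg = 0x6FC4D
clock 2: out=1, reg = 0x37E26
clock 3: out=0, reg = 0x1BF13

010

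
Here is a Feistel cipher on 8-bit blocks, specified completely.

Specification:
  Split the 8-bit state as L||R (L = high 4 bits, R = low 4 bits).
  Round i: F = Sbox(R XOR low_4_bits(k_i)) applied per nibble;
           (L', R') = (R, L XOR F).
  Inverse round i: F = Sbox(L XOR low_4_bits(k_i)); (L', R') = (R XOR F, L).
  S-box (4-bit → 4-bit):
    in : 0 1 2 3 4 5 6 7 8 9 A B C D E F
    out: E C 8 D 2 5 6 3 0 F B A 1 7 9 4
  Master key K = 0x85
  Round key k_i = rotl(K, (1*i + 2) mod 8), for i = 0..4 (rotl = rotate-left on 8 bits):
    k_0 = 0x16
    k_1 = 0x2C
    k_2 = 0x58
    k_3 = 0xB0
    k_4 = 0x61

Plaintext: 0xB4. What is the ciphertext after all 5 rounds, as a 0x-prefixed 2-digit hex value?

0xD2

s_0 = plaintext = 0xB4
s_1 = Round(s_0, k_0) = 0x43
s_2 = Round(s_1, k_1) = 0x30
s_3 = Round(s_2, k_2) = 0x03
s_4 = Round(s_3, k_3) = 0x3D
s_5 = Round(s_4, k_4) = 0xD2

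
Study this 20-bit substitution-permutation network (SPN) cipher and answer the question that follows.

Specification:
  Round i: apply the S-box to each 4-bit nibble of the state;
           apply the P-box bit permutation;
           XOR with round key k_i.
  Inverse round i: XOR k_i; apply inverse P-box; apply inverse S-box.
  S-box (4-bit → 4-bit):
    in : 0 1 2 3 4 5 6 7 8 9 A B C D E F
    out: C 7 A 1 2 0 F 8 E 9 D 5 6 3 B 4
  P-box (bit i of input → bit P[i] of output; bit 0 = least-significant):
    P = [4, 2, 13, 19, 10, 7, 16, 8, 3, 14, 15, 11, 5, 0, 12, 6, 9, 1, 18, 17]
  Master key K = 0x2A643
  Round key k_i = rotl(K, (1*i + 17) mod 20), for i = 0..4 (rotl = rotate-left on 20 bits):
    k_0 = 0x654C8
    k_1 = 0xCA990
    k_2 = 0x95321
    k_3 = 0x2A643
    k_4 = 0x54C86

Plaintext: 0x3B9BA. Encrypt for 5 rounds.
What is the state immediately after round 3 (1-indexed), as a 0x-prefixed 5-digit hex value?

s_0 = plaintext = 0x3B9BA
s_1 = Round(s_0, k_0) = 0xF6AF0
s_2 = Round(s_1, k_1) = 0x111F9
s_3 = Round(s_2, k_2) = 0x4811A
s_4 = Round(s_3, k_3) = 0xB5298
s_5 = Round(s_4, k_4) = 0x92382

0x4811A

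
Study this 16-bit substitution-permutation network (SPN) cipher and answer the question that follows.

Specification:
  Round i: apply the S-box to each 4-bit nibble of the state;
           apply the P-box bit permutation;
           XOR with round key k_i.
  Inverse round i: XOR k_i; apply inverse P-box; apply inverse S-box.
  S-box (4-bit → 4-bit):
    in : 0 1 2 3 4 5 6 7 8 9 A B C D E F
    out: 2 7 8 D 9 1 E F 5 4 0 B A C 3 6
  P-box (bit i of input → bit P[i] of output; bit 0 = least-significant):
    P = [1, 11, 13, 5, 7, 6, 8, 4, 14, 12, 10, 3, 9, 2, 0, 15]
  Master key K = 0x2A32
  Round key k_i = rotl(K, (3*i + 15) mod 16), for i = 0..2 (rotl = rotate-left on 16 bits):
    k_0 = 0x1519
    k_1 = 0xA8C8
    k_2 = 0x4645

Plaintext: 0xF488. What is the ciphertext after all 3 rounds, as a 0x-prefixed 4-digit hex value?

s_0 = plaintext = 0xF488
s_1 = Round(s_0, k_0) = 0x7496
s_2 = Round(s_1, k_1) = 0x43E5
s_3 = Round(s_2, k_2) = 0x808F

0x808F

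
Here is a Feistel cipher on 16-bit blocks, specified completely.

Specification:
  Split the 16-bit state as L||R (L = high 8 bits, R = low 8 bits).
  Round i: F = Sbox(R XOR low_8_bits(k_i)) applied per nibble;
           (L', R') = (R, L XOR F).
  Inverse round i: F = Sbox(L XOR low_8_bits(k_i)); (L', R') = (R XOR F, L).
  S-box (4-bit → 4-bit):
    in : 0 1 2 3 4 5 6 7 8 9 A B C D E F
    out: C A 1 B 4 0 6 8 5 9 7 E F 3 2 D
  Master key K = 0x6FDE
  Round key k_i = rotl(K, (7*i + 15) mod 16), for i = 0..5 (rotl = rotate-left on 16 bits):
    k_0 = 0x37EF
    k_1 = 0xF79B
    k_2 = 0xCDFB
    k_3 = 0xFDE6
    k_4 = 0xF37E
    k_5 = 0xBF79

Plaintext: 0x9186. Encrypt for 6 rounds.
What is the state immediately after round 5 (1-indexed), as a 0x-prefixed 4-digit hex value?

s_0 = plaintext = 0x9186
s_1 = Round(s_0, k_0) = 0x86F8
s_2 = Round(s_1, k_1) = 0xF8ED
s_3 = Round(s_2, k_2) = 0xED5E
s_4 = Round(s_3, k_3) = 0x5E08
s_5 = Round(s_4, k_4) = 0x08D8
s_6 = Round(s_5, k_5) = 0xD872

0x08D8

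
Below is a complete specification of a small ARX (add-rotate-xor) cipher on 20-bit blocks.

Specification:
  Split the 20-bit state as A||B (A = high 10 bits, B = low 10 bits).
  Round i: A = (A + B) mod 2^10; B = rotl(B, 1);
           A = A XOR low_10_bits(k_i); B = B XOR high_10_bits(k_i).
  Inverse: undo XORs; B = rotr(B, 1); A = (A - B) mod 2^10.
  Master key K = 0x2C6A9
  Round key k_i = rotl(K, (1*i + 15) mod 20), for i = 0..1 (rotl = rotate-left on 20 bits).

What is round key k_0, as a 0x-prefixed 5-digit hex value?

K = 0x2C6A9
k_0 = rotl(K, (1*0+15) mod 20) = rotl(K, 15) = 0x49635

0x49635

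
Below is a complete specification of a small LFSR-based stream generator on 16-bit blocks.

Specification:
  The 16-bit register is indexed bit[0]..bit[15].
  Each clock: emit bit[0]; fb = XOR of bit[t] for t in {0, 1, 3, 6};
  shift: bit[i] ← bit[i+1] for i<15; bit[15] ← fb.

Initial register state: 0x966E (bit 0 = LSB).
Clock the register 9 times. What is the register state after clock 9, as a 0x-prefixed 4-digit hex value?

0xE6CB

reg_0 = 0x966E
clock 1: out=0, reg = 0xCB37
clock 2: out=1, reg = 0x659B
clock 3: out=1, reg = 0xB2CD
clock 4: out=1, reg = 0xD966
clock 5: out=0, reg = 0x6CB3
clock 6: out=1, reg = 0x3659
clock 7: out=1, reg = 0x9B2C
clock 8: out=0, reg = 0xCD96
clock 9: out=0, reg = 0xE6CB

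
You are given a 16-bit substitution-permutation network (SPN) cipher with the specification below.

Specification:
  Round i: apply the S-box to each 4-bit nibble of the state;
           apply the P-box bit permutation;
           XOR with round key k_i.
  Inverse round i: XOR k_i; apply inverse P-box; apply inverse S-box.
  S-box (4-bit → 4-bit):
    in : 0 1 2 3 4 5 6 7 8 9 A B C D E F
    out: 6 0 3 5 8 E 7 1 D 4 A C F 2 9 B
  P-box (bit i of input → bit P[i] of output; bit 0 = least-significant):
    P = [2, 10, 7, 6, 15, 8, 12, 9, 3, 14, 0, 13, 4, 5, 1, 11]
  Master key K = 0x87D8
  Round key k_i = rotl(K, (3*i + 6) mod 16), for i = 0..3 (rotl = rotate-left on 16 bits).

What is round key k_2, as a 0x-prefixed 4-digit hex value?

0x887D

K = 0x87D8
k_0 = rotl(K, (3*0+6) mod 16) = rotl(K, 6) = 0xF621
k_1 = rotl(K, (3*1+6) mod 16) = rotl(K, 9) = 0xB10F
k_2 = rotl(K, (3*2+6) mod 16) = rotl(K, 12) = 0x887D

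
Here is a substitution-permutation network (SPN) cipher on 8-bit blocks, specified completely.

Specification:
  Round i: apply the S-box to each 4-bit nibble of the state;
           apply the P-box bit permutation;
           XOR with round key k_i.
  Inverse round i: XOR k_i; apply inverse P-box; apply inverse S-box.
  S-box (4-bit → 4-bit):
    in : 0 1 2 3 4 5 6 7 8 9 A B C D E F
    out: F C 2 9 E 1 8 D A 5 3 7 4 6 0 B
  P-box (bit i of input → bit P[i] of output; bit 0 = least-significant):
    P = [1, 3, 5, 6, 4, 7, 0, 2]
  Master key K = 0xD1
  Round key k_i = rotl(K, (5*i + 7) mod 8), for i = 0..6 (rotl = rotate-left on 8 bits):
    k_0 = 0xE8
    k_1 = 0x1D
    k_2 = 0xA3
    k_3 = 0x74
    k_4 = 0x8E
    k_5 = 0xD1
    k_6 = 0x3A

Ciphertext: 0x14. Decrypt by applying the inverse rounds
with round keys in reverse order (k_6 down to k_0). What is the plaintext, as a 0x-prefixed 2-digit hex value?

0x25

s_0 = ciphertext = 0x14
s_1 = InvRound(s_0, k_6) = 0x6B
s_2 = InvRound(s_1, k_5) = 0xAB
s_3 = InvRound(s_2, k_4) = 0x1C
s_4 = InvRound(s_3, k_3) = 0xE4
s_5 = InvRound(s_4, k_2) = 0x13
s_6 = InvRound(s_5, k_1) = 0x6A
s_7 = InvRound(s_6, k_0) = 0x25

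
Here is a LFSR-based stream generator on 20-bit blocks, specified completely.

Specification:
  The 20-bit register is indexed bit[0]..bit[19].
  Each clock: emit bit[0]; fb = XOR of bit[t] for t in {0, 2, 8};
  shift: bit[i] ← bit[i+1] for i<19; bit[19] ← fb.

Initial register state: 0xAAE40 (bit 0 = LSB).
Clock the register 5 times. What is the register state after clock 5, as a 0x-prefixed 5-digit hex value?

0xF5572

reg_0 = 0xAAE40
clock 1: out=0, reg = 0x55720
clock 2: out=0, reg = 0xAAB90
clock 3: out=0, reg = 0xD55C8
clock 4: out=0, reg = 0xEAAE4
clock 5: out=0, reg = 0xF5572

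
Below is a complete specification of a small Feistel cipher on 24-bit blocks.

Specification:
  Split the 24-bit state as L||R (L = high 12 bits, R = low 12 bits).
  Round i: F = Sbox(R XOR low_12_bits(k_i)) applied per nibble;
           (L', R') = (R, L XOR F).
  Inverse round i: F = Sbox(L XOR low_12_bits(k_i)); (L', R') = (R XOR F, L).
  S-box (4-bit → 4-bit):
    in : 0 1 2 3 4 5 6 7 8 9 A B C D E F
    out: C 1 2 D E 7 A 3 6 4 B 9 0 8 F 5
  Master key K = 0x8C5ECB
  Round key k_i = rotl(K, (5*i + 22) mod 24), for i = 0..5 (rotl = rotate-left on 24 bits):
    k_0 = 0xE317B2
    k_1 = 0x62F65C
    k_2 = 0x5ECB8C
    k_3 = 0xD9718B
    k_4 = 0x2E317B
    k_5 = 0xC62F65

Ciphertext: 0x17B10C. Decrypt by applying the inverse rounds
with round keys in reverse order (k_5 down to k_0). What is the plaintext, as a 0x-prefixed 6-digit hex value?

s_0 = ciphertext = 0x17B10C
s_1 = InvRound(s_0, k_5) = 0xE1317B
s_2 = InvRound(s_1, k_4) = 0x4DDE13
s_3 = InvRound(s_2, k_3) = 0x9694DD
s_4 = InvRound(s_3, k_2) = 0x62A969
s_5 = InvRound(s_4, k_1) = 0x55362A
s_6 = InvRound(s_5, k_0) = 0x4DB553

0x4DB553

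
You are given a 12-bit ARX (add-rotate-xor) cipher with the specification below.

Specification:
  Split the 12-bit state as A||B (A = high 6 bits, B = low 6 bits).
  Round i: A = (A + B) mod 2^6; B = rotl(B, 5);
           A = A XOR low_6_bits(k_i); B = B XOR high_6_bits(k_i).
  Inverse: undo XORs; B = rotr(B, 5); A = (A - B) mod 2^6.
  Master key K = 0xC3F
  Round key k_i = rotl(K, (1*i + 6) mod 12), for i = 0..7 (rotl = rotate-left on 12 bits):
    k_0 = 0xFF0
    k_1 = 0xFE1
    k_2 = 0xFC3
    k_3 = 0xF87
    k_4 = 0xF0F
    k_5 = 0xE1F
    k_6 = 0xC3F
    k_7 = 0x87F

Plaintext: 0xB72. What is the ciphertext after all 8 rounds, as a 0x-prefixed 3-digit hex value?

0x7B8

s_0 = plaintext = 0xB72
s_1 = Round(s_0, k_0) = 0xBE6
s_2 = Round(s_1, k_1) = 0xD2C
s_3 = Round(s_2, k_2) = 0x8E9
s_4 = Round(s_3, k_3) = 0x2CA
s_5 = Round(s_4, k_4) = 0x6B9
s_6 = Round(s_5, k_5) = 0x304
s_7 = Round(s_6, k_6) = 0xBF2
s_8 = Round(s_7, k_7) = 0x7B8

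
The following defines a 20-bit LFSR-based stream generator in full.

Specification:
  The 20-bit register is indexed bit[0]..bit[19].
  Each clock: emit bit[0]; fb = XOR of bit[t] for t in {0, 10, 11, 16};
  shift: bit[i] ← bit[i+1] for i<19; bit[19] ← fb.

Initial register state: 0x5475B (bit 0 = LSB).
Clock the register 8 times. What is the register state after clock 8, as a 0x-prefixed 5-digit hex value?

reg_0 = 0x5475B
clock 1: out=1, reg = 0xAA3AD
clock 2: out=1, reg = 0xD51D6
clock 3: out=0, reg = 0xEA8EB
clock 4: out=1, reg = 0x75475
clock 5: out=1, reg = 0xBAA3A
clock 6: out=0, reg = 0x5D51D
clock 7: out=1, reg = 0xAEA8E
clock 8: out=0, reg = 0xD7547

0xD7547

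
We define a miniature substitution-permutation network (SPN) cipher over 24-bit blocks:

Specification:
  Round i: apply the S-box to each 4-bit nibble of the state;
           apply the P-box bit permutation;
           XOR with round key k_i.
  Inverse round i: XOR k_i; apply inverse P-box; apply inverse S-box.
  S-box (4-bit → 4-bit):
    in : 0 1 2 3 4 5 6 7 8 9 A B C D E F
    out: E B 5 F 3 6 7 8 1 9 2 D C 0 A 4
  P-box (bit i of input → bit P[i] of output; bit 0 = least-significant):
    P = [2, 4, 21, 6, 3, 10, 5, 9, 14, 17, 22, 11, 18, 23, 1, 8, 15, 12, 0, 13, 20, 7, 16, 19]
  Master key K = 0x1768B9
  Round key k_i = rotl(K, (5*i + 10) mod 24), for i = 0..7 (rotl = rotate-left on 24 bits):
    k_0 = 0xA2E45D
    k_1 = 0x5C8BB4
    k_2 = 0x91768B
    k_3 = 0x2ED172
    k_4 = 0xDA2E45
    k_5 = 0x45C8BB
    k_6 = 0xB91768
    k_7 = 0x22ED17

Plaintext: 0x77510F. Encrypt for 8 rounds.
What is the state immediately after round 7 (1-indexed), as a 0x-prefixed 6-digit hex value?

s_0 = plaintext = 0x77510F
s_1 = Round(s_0, k_0) = 0x088A7F
s_2 = Round(s_1, k_1) = 0x730934
s_3 = Round(s_2, k_2) = 0x1989B4
s_4 = Round(s_3, k_3) = 0x323BCE
s_5 = Round(s_4, k_4) = 0x07E5B6
s_6 = Round(s_5, k_5) = 0xAEEB07
s_7 = Round(s_6, k_6) = 0x796888
s_8 = Round(s_7, k_7) = 0xAE0D19

0x796888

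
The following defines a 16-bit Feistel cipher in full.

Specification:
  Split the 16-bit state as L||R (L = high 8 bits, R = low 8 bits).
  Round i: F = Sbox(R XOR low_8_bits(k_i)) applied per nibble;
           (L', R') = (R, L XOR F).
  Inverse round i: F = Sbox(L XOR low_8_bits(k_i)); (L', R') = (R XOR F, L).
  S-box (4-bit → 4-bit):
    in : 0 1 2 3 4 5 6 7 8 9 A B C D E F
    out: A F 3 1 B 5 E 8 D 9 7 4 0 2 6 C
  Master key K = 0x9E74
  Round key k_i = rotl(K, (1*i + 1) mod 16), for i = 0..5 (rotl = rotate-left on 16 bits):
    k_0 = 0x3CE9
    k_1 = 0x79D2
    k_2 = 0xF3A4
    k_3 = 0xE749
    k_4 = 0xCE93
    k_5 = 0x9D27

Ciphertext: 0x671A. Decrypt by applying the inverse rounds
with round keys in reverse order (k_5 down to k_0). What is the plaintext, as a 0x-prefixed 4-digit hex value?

0x2BE5

s_0 = ciphertext = 0x671A
s_1 = InvRound(s_0, k_5) = 0xA067
s_2 = InvRound(s_1, k_4) = 0x76A0
s_3 = InvRound(s_2, k_3) = 0xBC76
s_4 = InvRound(s_3, k_2) = 0x8BBC
s_5 = InvRound(s_4, k_1) = 0xE58B
s_6 = InvRound(s_5, k_0) = 0x2BE5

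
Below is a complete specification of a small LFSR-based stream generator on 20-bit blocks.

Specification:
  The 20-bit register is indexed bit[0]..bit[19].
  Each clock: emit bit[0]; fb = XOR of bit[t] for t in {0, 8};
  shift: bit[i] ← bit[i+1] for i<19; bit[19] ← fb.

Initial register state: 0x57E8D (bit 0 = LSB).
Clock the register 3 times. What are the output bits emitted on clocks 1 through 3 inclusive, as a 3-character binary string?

101

reg_0 = 0x57E8D
clock 1: out=1, reg = 0xABF46
clock 2: out=0, reg = 0xD5FA3
clock 3: out=1, reg = 0x6AFD1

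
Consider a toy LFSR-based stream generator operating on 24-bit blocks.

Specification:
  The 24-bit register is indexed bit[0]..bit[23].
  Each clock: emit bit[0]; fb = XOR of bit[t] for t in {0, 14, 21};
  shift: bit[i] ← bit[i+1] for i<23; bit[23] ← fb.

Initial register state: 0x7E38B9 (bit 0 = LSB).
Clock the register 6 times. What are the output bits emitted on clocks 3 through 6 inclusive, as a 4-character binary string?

reg_0 = 0x7E38B9
clock 1: out=1, reg = 0x3F1C5C
clock 2: out=0, reg = 0x9F8E2E
clock 3: out=0, reg = 0x4FC717
clock 4: out=1, reg = 0x27E38B
clock 5: out=1, reg = 0x93F1C5
clock 6: out=1, reg = 0x49F8E2

0111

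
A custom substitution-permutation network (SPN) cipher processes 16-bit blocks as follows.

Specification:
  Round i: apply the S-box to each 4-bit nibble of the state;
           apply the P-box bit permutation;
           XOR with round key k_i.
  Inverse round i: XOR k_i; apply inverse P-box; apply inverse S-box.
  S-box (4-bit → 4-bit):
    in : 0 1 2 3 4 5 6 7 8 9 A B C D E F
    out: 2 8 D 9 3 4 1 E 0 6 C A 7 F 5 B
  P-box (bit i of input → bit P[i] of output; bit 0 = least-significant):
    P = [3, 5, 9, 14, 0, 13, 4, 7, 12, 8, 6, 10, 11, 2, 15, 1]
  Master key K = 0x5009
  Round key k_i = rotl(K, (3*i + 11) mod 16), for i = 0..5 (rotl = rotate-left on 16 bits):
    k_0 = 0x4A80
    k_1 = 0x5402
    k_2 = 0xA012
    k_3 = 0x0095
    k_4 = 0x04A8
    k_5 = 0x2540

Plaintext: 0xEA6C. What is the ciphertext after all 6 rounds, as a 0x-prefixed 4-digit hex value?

s_0 = plaintext = 0xEA6C
s_1 = Round(s_0, k_0) = 0xC4E9
s_2 = Round(s_1, k_1) = 0xCF37
s_3 = Round(s_2, k_2) = 0x7FB7
s_4 = Round(s_3, k_3) = 0xF733
s_5 = Round(s_4, k_4) = 0x4967
s_6 = Round(s_5, k_5) = 0x6E25

0x6E25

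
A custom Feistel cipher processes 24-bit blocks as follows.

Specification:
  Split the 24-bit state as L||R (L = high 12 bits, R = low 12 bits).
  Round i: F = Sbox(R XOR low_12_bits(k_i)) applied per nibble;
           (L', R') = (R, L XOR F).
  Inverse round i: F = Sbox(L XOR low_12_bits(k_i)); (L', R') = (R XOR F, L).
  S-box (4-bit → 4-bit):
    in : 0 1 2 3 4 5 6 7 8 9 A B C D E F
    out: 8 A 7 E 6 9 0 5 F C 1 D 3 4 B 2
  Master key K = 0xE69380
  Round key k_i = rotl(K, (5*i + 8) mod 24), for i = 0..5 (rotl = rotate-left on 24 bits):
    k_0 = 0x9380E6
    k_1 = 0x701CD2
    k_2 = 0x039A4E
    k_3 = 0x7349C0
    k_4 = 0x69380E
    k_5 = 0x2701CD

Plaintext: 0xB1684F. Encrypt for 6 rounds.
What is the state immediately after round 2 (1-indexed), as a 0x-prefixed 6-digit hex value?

s_0 = plaintext = 0xB1684F
s_1 = Round(s_0, k_0) = 0x84F40A
s_2 = Round(s_1, k_1) = 0x40A700
s_3 = Round(s_2, k_2) = 0x700061
s_4 = Round(s_3, k_3) = 0x061B1A
s_5 = Round(s_4, k_4) = 0xB1AEC7
s_6 = Round(s_5, k_5) = 0xEC799B

0x40A700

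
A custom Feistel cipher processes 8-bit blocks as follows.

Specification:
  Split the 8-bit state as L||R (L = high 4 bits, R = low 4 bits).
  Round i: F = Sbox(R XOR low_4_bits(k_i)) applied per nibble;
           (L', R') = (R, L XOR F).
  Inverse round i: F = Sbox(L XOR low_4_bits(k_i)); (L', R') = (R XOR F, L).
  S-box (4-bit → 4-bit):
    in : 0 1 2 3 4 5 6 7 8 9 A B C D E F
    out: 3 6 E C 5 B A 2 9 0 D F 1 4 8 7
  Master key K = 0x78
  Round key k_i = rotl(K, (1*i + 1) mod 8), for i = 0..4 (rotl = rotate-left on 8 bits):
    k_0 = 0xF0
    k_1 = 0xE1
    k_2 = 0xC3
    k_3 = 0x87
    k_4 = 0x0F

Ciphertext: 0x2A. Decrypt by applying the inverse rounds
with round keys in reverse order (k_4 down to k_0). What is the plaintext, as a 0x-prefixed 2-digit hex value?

0x62

s_0 = ciphertext = 0x2A
s_1 = InvRound(s_0, k_4) = 0xE2
s_2 = InvRound(s_1, k_3) = 0x2E
s_3 = InvRound(s_2, k_2) = 0x82
s_4 = InvRound(s_3, k_1) = 0x28
s_5 = InvRound(s_4, k_0) = 0x62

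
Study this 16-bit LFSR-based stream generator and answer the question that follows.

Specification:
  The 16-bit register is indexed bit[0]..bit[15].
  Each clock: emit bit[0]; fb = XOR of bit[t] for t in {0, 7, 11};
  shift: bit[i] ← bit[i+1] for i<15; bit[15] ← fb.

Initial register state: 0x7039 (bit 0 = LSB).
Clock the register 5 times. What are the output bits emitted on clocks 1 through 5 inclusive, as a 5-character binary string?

10011

reg_0 = 0x7039
clock 1: out=1, reg = 0xB81C
clock 2: out=0, reg = 0xDC0E
clock 3: out=0, reg = 0xEE07
clock 4: out=1, reg = 0x7703
clock 5: out=1, reg = 0xBB81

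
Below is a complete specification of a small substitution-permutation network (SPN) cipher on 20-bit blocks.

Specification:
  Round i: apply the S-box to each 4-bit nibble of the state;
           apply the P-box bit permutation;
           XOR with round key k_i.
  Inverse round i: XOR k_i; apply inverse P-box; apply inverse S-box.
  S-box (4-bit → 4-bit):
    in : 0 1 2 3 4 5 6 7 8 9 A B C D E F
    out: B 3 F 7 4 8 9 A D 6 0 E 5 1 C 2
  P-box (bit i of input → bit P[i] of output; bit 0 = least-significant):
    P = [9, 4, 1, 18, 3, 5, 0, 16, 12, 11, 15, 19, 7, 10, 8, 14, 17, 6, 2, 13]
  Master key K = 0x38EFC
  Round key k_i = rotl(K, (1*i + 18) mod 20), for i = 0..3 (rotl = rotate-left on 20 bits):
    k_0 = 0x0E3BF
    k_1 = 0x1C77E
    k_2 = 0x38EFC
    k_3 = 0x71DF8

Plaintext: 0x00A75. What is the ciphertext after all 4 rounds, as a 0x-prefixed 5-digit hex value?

0xDD858

s_0 = plaintext = 0x00A75
s_1 = Round(s_0, k_0) = 0x7875F
s_2 = Round(s_1, k_1) = 0x8AEAE
s_3 = Round(s_2, k_2) = 0xD2EFA
s_4 = Round(s_3, k_3) = 0xDD858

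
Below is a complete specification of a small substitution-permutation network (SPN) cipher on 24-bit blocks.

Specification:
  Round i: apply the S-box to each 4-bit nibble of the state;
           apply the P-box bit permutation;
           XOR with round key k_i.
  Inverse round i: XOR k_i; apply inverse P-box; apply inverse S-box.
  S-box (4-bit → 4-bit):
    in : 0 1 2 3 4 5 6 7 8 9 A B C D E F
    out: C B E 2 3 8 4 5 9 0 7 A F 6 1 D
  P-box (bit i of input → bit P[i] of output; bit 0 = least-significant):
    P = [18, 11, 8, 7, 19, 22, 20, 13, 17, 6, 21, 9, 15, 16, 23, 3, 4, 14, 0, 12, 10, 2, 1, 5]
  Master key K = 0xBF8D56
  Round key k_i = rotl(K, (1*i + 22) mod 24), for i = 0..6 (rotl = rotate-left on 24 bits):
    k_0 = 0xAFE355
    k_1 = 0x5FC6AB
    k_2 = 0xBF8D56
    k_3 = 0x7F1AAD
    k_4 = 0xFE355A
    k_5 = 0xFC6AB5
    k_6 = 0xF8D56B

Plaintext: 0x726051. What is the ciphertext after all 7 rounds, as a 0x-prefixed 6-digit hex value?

0xDA46EE

s_0 = plaintext = 0x726051
s_1 = Round(s_0, k_0) = 0x0B9DD6
s_2 = Round(s_1, k_1) = 0x2F97C9
s_3 = Round(s_2, k_2) = 0xC5BD61
s_4 = Round(s_3, k_3) = 0x4A0643
s_5 = Round(s_4, k_4) = 0x167947
s_6 = Round(s_5, k_5) = 0x30EF90
s_7 = Round(s_6, k_6) = 0xDA46EE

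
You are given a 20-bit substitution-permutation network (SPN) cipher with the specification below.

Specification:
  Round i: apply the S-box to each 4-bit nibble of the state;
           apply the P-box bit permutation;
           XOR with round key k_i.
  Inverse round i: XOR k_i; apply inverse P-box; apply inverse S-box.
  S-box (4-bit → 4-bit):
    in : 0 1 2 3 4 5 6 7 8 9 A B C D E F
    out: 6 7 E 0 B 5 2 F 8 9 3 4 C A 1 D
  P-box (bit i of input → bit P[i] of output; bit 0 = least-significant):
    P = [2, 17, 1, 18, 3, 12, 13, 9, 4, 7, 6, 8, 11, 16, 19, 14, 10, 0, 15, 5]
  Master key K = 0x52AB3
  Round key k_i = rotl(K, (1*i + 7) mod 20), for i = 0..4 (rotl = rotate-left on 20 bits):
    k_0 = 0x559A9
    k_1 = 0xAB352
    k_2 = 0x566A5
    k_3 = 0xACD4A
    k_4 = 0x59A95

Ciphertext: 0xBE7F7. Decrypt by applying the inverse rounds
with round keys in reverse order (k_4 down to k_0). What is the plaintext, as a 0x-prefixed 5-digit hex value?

0xEE0D4

s_0 = ciphertext = 0xBE7F7
s_1 = InvRound(s_0, k_4) = 0x9FC02
s_2 = InvRound(s_1, k_3) = 0x36C16
s_3 = InvRound(s_2, k_2) = 0xDEA82
s_4 = InvRound(s_3, k_1) = 0x3476D
s_5 = InvRound(s_4, k_0) = 0xEE0D4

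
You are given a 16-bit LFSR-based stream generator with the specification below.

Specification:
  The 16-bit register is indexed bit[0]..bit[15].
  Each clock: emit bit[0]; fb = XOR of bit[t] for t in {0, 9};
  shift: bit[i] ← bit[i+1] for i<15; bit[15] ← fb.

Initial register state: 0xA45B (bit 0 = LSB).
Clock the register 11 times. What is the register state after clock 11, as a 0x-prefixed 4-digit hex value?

0x1134

reg_0 = 0xA45B
clock 1: out=1, reg = 0xD22D
clock 2: out=1, reg = 0x6916
clock 3: out=0, reg = 0x348B
clock 4: out=1, reg = 0x9A45
clock 5: out=1, reg = 0x4D22
clock 6: out=0, reg = 0x2691
clock 7: out=1, reg = 0x1348
clock 8: out=0, reg = 0x89A4
clock 9: out=0, reg = 0x44D2
clock 10: out=0, reg = 0x2269
clock 11: out=1, reg = 0x1134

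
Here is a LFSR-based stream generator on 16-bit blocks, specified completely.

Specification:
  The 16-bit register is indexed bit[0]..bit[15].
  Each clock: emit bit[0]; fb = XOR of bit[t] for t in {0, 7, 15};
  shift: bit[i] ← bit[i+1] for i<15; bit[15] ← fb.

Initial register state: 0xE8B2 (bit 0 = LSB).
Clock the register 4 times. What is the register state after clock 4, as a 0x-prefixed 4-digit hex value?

0xEE8B

reg_0 = 0xE8B2
clock 1: out=0, reg = 0x7459
clock 2: out=1, reg = 0xBA2C
clock 3: out=0, reg = 0xDD16
clock 4: out=0, reg = 0xEE8B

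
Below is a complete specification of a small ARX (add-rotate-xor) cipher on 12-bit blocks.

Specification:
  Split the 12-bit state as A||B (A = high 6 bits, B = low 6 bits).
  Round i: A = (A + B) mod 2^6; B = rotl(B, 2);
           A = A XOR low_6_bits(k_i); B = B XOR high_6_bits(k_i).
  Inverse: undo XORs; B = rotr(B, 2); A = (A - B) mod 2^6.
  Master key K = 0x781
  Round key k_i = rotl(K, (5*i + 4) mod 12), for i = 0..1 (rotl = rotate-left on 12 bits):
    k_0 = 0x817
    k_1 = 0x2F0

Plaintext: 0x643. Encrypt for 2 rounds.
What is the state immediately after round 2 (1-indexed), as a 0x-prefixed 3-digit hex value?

0x1F9

s_0 = plaintext = 0x643
s_1 = Round(s_0, k_0) = 0x2EC
s_2 = Round(s_1, k_1) = 0x1F9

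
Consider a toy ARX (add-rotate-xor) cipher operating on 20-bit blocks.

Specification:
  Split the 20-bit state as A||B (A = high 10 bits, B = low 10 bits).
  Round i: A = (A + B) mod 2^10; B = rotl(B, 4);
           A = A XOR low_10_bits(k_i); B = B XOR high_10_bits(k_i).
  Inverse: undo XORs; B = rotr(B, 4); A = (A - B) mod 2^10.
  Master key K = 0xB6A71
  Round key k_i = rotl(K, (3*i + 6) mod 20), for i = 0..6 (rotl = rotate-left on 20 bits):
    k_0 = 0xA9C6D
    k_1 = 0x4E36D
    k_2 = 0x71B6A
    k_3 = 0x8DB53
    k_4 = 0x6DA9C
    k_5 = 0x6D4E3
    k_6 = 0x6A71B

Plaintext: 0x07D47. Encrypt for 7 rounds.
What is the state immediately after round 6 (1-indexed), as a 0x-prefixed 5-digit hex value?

s_0 = plaintext = 0x07D47
s_1 = Round(s_0, k_0) = 0x42ED2
s_2 = Round(s_1, k_1) = 0x2C013
s_3 = Round(s_2, k_2) = 0xEA4F6
s_4 = Round(s_3, k_3) = 0xF3155
s_5 = Round(s_4, k_4) = 0xEF4E3
s_6 = Round(s_5, k_5) = 0x10F86
s_7 = Round(s_6, k_6) = 0x349C7

0x10F86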